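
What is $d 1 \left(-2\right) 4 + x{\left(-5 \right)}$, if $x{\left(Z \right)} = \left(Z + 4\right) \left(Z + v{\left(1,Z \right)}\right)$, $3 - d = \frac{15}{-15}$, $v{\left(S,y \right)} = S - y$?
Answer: $-33$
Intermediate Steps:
$d = 4$ ($d = 3 - \frac{15}{-15} = 3 - 15 \left(- \frac{1}{15}\right) = 3 - -1 = 3 + 1 = 4$)
$x{\left(Z \right)} = 4 + Z$ ($x{\left(Z \right)} = \left(Z + 4\right) \left(Z - \left(-1 + Z\right)\right) = \left(4 + Z\right) 1 = 4 + Z$)
$d 1 \left(-2\right) 4 + x{\left(-5 \right)} = 4 \cdot 1 \left(-2\right) 4 + \left(4 - 5\right) = 4 \left(\left(-2\right) 4\right) - 1 = 4 \left(-8\right) - 1 = -32 - 1 = -33$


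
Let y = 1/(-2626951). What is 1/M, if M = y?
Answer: -2626951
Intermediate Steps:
y = -1/2626951 ≈ -3.8067e-7
M = -1/2626951 ≈ -3.8067e-7
1/M = 1/(-1/2626951) = -2626951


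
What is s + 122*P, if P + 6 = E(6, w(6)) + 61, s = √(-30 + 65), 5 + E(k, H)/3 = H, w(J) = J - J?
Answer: 4880 + √35 ≈ 4885.9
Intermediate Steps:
w(J) = 0
E(k, H) = -15 + 3*H
s = √35 ≈ 5.9161
P = 40 (P = -6 + ((-15 + 3*0) + 61) = -6 + ((-15 + 0) + 61) = -6 + (-15 + 61) = -6 + 46 = 40)
s + 122*P = √35 + 122*40 = √35 + 4880 = 4880 + √35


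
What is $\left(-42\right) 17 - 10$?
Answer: $-724$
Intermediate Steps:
$\left(-42\right) 17 - 10 = -714 - 10 = -724$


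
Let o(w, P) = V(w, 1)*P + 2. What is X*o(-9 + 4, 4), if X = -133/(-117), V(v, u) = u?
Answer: 266/39 ≈ 6.8205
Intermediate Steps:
o(w, P) = 2 + P (o(w, P) = 1*P + 2 = P + 2 = 2 + P)
X = 133/117 (X = -133*(-1)/117 = -1*(-133/117) = 133/117 ≈ 1.1368)
X*o(-9 + 4, 4) = 133*(2 + 4)/117 = (133/117)*6 = 266/39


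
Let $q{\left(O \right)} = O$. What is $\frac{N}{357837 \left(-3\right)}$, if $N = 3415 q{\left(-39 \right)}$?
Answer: $\frac{44395}{357837} \approx 0.12406$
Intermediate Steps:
$N = -133185$ ($N = 3415 \left(-39\right) = -133185$)
$\frac{N}{357837 \left(-3\right)} = - \frac{133185}{357837 \left(-3\right)} = - \frac{133185}{-1073511} = \left(-133185\right) \left(- \frac{1}{1073511}\right) = \frac{44395}{357837}$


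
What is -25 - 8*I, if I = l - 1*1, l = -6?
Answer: 31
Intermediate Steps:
I = -7 (I = -6 - 1*1 = -6 - 1 = -7)
-25 - 8*I = -25 - 8*(-7) = -25 + 56 = 31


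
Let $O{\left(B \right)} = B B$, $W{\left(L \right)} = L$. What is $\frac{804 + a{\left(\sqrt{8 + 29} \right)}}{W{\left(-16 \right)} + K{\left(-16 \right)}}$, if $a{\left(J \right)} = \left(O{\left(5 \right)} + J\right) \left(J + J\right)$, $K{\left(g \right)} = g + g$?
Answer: $- \frac{439}{24} - \frac{25 \sqrt{37}}{24} \approx -24.628$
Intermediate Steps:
$O{\left(B \right)} = B^{2}$
$K{\left(g \right)} = 2 g$
$a{\left(J \right)} = 2 J \left(25 + J\right)$ ($a{\left(J \right)} = \left(5^{2} + J\right) \left(J + J\right) = \left(25 + J\right) 2 J = 2 J \left(25 + J\right)$)
$\frac{804 + a{\left(\sqrt{8 + 29} \right)}}{W{\left(-16 \right)} + K{\left(-16 \right)}} = \frac{804 + 2 \sqrt{8 + 29} \left(25 + \sqrt{8 + 29}\right)}{-16 + 2 \left(-16\right)} = \frac{804 + 2 \sqrt{37} \left(25 + \sqrt{37}\right)}{-16 - 32} = \frac{804 + 2 \sqrt{37} \left(25 + \sqrt{37}\right)}{-48} = \left(804 + 2 \sqrt{37} \left(25 + \sqrt{37}\right)\right) \left(- \frac{1}{48}\right) = - \frac{67}{4} - \frac{\sqrt{37} \left(25 + \sqrt{37}\right)}{24}$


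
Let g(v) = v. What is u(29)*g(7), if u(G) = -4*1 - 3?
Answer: -49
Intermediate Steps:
u(G) = -7 (u(G) = -4 - 3 = -7)
u(29)*g(7) = -7*7 = -49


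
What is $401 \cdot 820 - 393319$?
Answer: $-64499$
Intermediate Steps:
$401 \cdot 820 - 393319 = 328820 - 393319 = -64499$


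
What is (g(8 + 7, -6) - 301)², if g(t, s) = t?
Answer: 81796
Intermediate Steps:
(g(8 + 7, -6) - 301)² = ((8 + 7) - 301)² = (15 - 301)² = (-286)² = 81796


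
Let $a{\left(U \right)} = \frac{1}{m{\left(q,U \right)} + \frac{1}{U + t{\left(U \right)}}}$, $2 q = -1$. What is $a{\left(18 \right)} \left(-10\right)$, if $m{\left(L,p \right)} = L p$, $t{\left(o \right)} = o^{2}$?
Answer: $\frac{3420}{3077} \approx 1.1115$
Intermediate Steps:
$q = - \frac{1}{2}$ ($q = \frac{1}{2} \left(-1\right) = - \frac{1}{2} \approx -0.5$)
$a{\left(U \right)} = \frac{1}{\frac{1}{U + U^{2}} - \frac{U}{2}}$ ($a{\left(U \right)} = \frac{1}{- \frac{U}{2} + \frac{1}{U + U^{2}}} = \frac{1}{\frac{1}{U + U^{2}} - \frac{U}{2}}$)
$a{\left(18 \right)} \left(-10\right) = 2 \cdot 18 \frac{1}{2 - 18^{2} - 18^{3}} \left(1 + 18\right) \left(-10\right) = 2 \cdot 18 \frac{1}{2 - 324 - 5832} \cdot 19 \left(-10\right) = 2 \cdot 18 \frac{1}{-6154} \cdot 19 \left(-10\right) = 2 \cdot 18 \left(- \frac{1}{6154}\right) 19 \left(-10\right) = \left(- \frac{342}{3077}\right) \left(-10\right) = \frac{3420}{3077}$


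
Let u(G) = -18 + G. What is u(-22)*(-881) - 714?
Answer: 34526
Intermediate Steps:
u(-22)*(-881) - 714 = (-18 - 22)*(-881) - 714 = -40*(-881) - 714 = 35240 - 714 = 34526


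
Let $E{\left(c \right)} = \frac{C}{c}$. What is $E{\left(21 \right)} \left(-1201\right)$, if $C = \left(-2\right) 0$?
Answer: $0$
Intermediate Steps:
$C = 0$
$E{\left(c \right)} = 0$ ($E{\left(c \right)} = \frac{0}{c} = 0$)
$E{\left(21 \right)} \left(-1201\right) = 0 \left(-1201\right) = 0$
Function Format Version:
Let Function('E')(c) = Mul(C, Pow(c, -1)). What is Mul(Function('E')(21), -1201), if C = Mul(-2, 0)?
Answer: 0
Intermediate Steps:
C = 0
Function('E')(c) = 0 (Function('E')(c) = Mul(0, Pow(c, -1)) = 0)
Mul(Function('E')(21), -1201) = Mul(0, -1201) = 0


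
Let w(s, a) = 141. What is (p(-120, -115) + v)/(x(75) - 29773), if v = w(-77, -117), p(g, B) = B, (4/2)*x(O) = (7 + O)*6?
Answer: -26/29527 ≈ -0.00088055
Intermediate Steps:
x(O) = 21 + 3*O (x(O) = ((7 + O)*6)/2 = (42 + 6*O)/2 = 21 + 3*O)
v = 141
(p(-120, -115) + v)/(x(75) - 29773) = (-115 + 141)/((21 + 3*75) - 29773) = 26/((21 + 225) - 29773) = 26/(246 - 29773) = 26/(-29527) = 26*(-1/29527) = -26/29527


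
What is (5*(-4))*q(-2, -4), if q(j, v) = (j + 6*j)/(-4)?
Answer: -70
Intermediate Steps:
q(j, v) = -7*j/4 (q(j, v) = (7*j)*(-1/4) = -7*j/4)
(5*(-4))*q(-2, -4) = (5*(-4))*(-7/4*(-2)) = -20*7/2 = -70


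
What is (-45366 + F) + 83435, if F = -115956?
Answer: -77887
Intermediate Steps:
(-45366 + F) + 83435 = (-45366 - 115956) + 83435 = -161322 + 83435 = -77887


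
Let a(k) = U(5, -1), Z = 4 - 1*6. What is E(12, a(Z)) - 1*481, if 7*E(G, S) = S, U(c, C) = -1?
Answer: -3368/7 ≈ -481.14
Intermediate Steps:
Z = -2 (Z = 4 - 6 = -2)
a(k) = -1
E(G, S) = S/7
E(12, a(Z)) - 1*481 = (1/7)*(-1) - 1*481 = -1/7 - 481 = -3368/7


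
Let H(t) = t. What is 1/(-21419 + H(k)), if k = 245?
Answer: -1/21174 ≈ -4.7228e-5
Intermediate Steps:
1/(-21419 + H(k)) = 1/(-21419 + 245) = 1/(-21174) = -1/21174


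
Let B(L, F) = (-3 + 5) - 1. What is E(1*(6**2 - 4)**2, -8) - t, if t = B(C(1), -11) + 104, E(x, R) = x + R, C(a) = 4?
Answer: 911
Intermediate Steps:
B(L, F) = 1 (B(L, F) = 2 - 1 = 1)
E(x, R) = R + x
t = 105 (t = 1 + 104 = 105)
E(1*(6**2 - 4)**2, -8) - t = (-8 + 1*(6**2 - 4)**2) - 1*105 = (-8 + 1*(36 - 4)**2) - 105 = (-8 + 1*32**2) - 105 = (-8 + 1*1024) - 105 = (-8 + 1024) - 105 = 1016 - 105 = 911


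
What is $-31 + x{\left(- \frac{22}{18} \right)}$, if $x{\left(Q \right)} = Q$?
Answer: $- \frac{290}{9} \approx -32.222$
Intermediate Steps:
$-31 + x{\left(- \frac{22}{18} \right)} = -31 - \frac{22}{18} = -31 - \frac{11}{9} = - \frac{290}{9}$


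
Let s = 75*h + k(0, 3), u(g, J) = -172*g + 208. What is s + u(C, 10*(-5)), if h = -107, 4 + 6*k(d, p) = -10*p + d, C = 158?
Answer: -104996/3 ≈ -34999.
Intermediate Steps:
k(d, p) = -2/3 - 5*p/3 + d/6 (k(d, p) = -2/3 + (-10*p + d)/6 = -2/3 + (d - 10*p)/6 = -2/3 + (-5*p/3 + d/6) = -2/3 - 5*p/3 + d/6)
u(g, J) = 208 - 172*g
s = -24092/3 (s = 75*(-107) + (-2/3 - 5/3*3 + (1/6)*0) = -8025 + (-2/3 - 5 + 0) = -8025 - 17/3 = -24092/3 ≈ -8030.7)
s + u(C, 10*(-5)) = -24092/3 + (208 - 172*158) = -24092/3 + (208 - 27176) = -24092/3 - 26968 = -104996/3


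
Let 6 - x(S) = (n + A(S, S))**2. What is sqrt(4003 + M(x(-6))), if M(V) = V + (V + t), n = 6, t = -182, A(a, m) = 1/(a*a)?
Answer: sqrt(4873390)/36 ≈ 61.322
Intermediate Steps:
A(a, m) = a**(-2) (A(a, m) = 1/(a**2) = a**(-2))
x(S) = 6 - (6 + S**(-2))**2
M(V) = -182 + 2*V (M(V) = V + (V - 182) = V + (-182 + V) = -182 + 2*V)
sqrt(4003 + M(x(-6))) = sqrt(4003 + (-182 + 2*(6 - 1*(1 + 6*(-6)**2)**2/(-6)**4))) = sqrt(4003 + (-182 + 2*(6 - 1*1/1296*(1 + 6*36)**2))) = sqrt(4003 + (-182 + 2*(6 - 1*1/1296*(1 + 216)**2))) = sqrt(4003 + (-182 + 2*(6 - 1*1/1296*217**2))) = sqrt(4003 + (-182 + 2*(6 - 1*1/1296*47089))) = sqrt(4003 + (-182 + 2*(6 - 47089/1296))) = sqrt(4003 + (-182 + 2*(-39313/1296))) = sqrt(4003 + (-182 - 39313/648)) = sqrt(4003 - 157249/648) = sqrt(2436695/648) = sqrt(4873390)/36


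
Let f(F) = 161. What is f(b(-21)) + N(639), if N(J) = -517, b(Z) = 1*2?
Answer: -356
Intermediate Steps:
b(Z) = 2
f(b(-21)) + N(639) = 161 - 517 = -356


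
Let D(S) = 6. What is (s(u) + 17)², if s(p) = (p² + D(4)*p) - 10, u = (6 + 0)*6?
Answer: 2307361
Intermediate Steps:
u = 36 (u = 6*6 = 36)
s(p) = -10 + p² + 6*p (s(p) = (p² + 6*p) - 10 = -10 + p² + 6*p)
(s(u) + 17)² = ((-10 + 36² + 6*36) + 17)² = ((-10 + 1296 + 216) + 17)² = (1502 + 17)² = 1519² = 2307361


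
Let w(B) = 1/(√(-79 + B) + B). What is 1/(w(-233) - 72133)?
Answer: -656422361/47349716967178 + I*√78/142049150901534 ≈ -1.3863e-5 + 6.2174e-14*I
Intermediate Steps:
w(B) = 1/(B + √(-79 + B))
1/(w(-233) - 72133) = 1/(1/(-233 + √(-79 - 233)) - 72133) = 1/(1/(-233 + √(-312)) - 72133) = 1/(1/(-233 + 2*I*√78) - 72133) = 1/(-72133 + 1/(-233 + 2*I*√78))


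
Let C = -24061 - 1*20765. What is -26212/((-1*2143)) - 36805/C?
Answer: 1253852227/96062118 ≈ 13.053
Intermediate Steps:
C = -44826 (C = -24061 - 20765 = -44826)
-26212/((-1*2143)) - 36805/C = -26212/((-1*2143)) - 36805/(-44826) = -26212/(-2143) - 36805*(-1/44826) = -26212*(-1/2143) + 36805/44826 = 26212/2143 + 36805/44826 = 1253852227/96062118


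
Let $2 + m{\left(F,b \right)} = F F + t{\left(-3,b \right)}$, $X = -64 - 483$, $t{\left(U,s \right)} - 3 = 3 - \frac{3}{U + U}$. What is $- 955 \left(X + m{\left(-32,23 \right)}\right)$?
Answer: $- \frac{919665}{2} \approx -4.5983 \cdot 10^{5}$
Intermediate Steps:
$t{\left(U,s \right)} = 6 - \frac{3}{2 U}$ ($t{\left(U,s \right)} = 3 + \left(3 - \frac{3}{U + U}\right) = 3 + \left(3 - \frac{3}{2 U}\right) = 6 - \frac{3}{2 U}$)
$X = -547$
$m{\left(F,b \right)} = \frac{9}{2} + F^{2}$ ($m{\left(F,b \right)} = -2 + \left(F F + \left(6 - \frac{3}{2 \left(-3\right)}\right)\right) = -2 + \left(F^{2} + \left(6 - - \frac{1}{2}\right)\right) = -2 + \left(F^{2} + \left(6 + \frac{1}{2}\right)\right) = -2 + \left(F^{2} + \frac{13}{2}\right) = -2 + \left(\frac{13}{2} + F^{2}\right) = \frac{9}{2} + F^{2}$)
$- 955 \left(X + m{\left(-32,23 \right)}\right) = - 955 \left(-547 + \left(\frac{9}{2} + \left(-32\right)^{2}\right)\right) = - 955 \left(-547 + \left(\frac{9}{2} + 1024\right)\right) = - 955 \left(-547 + \frac{2057}{2}\right) = \left(-955\right) \frac{963}{2} = - \frac{919665}{2}$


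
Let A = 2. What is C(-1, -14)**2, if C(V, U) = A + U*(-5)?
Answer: 5184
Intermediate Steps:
C(V, U) = 2 - 5*U (C(V, U) = 2 + U*(-5) = 2 - 5*U)
C(-1, -14)**2 = (2 - 5*(-14))**2 = (2 + 70)**2 = 72**2 = 5184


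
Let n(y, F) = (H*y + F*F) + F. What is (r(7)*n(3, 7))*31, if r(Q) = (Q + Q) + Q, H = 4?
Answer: 44268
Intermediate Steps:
r(Q) = 3*Q (r(Q) = 2*Q + Q = 3*Q)
n(y, F) = F + F² + 4*y (n(y, F) = (4*y + F*F) + F = (4*y + F²) + F = (F² + 4*y) + F = F + F² + 4*y)
(r(7)*n(3, 7))*31 = ((3*7)*(7 + 7² + 4*3))*31 = (21*(7 + 49 + 12))*31 = (21*68)*31 = 1428*31 = 44268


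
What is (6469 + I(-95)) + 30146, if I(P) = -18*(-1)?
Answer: 36633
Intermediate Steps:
I(P) = 18
(6469 + I(-95)) + 30146 = (6469 + 18) + 30146 = 6487 + 30146 = 36633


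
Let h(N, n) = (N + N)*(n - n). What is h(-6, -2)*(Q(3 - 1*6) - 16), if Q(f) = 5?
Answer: 0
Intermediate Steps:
h(N, n) = 0 (h(N, n) = (2*N)*0 = 0)
h(-6, -2)*(Q(3 - 1*6) - 16) = 0*(5 - 16) = 0*(-11) = 0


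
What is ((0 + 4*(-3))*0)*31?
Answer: 0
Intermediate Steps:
((0 + 4*(-3))*0)*31 = ((0 - 12)*0)*31 = -12*0*31 = 0*31 = 0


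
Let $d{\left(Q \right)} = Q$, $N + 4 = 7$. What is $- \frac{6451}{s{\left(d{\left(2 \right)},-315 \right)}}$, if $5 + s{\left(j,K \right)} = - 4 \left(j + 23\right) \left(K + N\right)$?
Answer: $- \frac{6451}{31195} \approx -0.2068$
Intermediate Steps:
$N = 3$ ($N = -4 + 7 = 3$)
$s{\left(j,K \right)} = -5 - 4 \left(3 + K\right) \left(23 + j\right)$ ($s{\left(j,K \right)} = -5 - 4 \left(j + 23\right) \left(K + 3\right) = -5 - 4 \left(23 + j\right) \left(3 + K\right) = -5 - 4 \left(3 + K\right) \left(23 + j\right)$)
$- \frac{6451}{s{\left(d{\left(2 \right)},-315 \right)}} = - \frac{6451}{-281 - -28980 - 24 - \left(-1260\right) 2} = - \frac{6451}{-281 + 28980 - 24 + 2520} = - \frac{6451}{31195}$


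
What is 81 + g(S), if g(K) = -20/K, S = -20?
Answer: 82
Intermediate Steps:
81 + g(S) = 81 - 20/(-20) = 81 - 20*(-1/20) = 81 + 1 = 82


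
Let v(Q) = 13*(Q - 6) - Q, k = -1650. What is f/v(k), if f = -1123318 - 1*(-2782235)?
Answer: -1658917/19878 ≈ -83.455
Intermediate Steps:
f = 1658917 (f = -1123318 + 2782235 = 1658917)
v(Q) = -78 + 12*Q (v(Q) = 13*(-6 + Q) - Q = (-78 + 13*Q) - Q = -78 + 12*Q)
f/v(k) = 1658917/(-78 + 12*(-1650)) = 1658917/(-78 - 19800) = 1658917/(-19878) = 1658917*(-1/19878) = -1658917/19878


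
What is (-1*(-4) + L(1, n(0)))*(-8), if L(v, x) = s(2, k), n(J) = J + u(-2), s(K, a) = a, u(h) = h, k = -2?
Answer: -16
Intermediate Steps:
n(J) = -2 + J (n(J) = J - 2 = -2 + J)
L(v, x) = -2
(-1*(-4) + L(1, n(0)))*(-8) = (-1*(-4) - 2)*(-8) = (4 - 2)*(-8) = 2*(-8) = -16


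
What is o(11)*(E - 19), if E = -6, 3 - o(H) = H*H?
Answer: 2950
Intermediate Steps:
o(H) = 3 - H² (o(H) = 3 - H*H = 3 - H²)
o(11)*(E - 19) = (3 - 1*11²)*(-6 - 19) = (3 - 1*121)*(-25) = (3 - 121)*(-25) = -118*(-25) = 2950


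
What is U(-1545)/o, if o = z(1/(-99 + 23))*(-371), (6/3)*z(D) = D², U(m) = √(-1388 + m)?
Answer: -11552*I*√2933/371 ≈ -1686.3*I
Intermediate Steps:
z(D) = D²/2
o = -371/11552 (o = ((1/(-99 + 23))²/2)*(-371) = ((1/(-76))²/2)*(-371) = ((-1/76)²/2)*(-371) = ((½)*(1/5776))*(-371) = (1/11552)*(-371) = -371/11552 ≈ -0.032116)
U(-1545)/o = √(-1388 - 1545)/(-371/11552) = √(-2933)*(-11552/371) = (I*√2933)*(-11552/371) = -11552*I*√2933/371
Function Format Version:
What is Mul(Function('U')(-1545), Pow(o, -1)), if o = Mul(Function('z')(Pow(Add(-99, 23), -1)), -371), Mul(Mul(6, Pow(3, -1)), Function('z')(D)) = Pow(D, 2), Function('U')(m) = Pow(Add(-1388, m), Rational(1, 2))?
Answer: Mul(Rational(-11552, 371), I, Pow(2933, Rational(1, 2))) ≈ Mul(-1686.3, I)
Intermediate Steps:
Function('z')(D) = Mul(Rational(1, 2), Pow(D, 2))
o = Rational(-371, 11552) (o = Mul(Mul(Rational(1, 2), Pow(Pow(Add(-99, 23), -1), 2)), -371) = Mul(Mul(Rational(1, 2), Pow(Pow(-76, -1), 2)), -371) = Mul(Mul(Rational(1, 2), Pow(Rational(-1, 76), 2)), -371) = Mul(Mul(Rational(1, 2), Rational(1, 5776)), -371) = Mul(Rational(1, 11552), -371) = Rational(-371, 11552) ≈ -0.032116)
Mul(Function('U')(-1545), Pow(o, -1)) = Mul(Pow(Add(-1388, -1545), Rational(1, 2)), Pow(Rational(-371, 11552), -1)) = Mul(Pow(-2933, Rational(1, 2)), Rational(-11552, 371)) = Mul(Mul(I, Pow(2933, Rational(1, 2))), Rational(-11552, 371)) = Mul(Rational(-11552, 371), I, Pow(2933, Rational(1, 2)))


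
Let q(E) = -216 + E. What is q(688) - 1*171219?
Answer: -170747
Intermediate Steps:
q(688) - 1*171219 = (-216 + 688) - 1*171219 = 472 - 171219 = -170747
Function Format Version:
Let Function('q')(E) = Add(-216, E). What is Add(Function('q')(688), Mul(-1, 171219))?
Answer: -170747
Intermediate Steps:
Add(Function('q')(688), Mul(-1, 171219)) = Add(Add(-216, 688), Mul(-1, 171219)) = Add(472, -171219) = -170747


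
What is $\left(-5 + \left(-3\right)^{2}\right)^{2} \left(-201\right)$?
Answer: $-3216$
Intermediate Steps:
$\left(-5 + \left(-3\right)^{2}\right)^{2} \left(-201\right) = \left(-5 + 9\right)^{2} \left(-201\right) = 4^{2} \left(-201\right) = 16 \left(-201\right) = -3216$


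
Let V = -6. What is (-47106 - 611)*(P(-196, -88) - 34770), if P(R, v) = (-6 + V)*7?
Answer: 1663128318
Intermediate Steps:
P(R, v) = -84 (P(R, v) = (-6 - 6)*7 = -12*7 = -84)
(-47106 - 611)*(P(-196, -88) - 34770) = (-47106 - 611)*(-84 - 34770) = -47717*(-34854) = 1663128318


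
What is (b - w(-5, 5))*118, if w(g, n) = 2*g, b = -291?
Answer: -33158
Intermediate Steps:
(b - w(-5, 5))*118 = (-291 - 2*(-5))*118 = (-291 - 1*(-10))*118 = (-291 + 10)*118 = -281*118 = -33158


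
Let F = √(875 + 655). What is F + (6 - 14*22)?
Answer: -302 + 3*√170 ≈ -262.88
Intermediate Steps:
F = 3*√170 (F = √1530 = 3*√170 ≈ 39.115)
F + (6 - 14*22) = 3*√170 + (6 - 14*22) = 3*√170 + (6 - 308) = 3*√170 - 302 = -302 + 3*√170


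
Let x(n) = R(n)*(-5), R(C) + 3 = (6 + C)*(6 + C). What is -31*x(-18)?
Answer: 21855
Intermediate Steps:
R(C) = -3 + (6 + C)**2 (R(C) = -3 + (6 + C)*(6 + C) = -3 + (6 + C)**2)
x(n) = 15 - 5*(6 + n)**2 (x(n) = (-3 + (6 + n)**2)*(-5) = 15 - 5*(6 + n)**2)
-31*x(-18) = -31*(15 - 5*(6 - 18)**2) = -31*(15 - 5*(-12)**2) = -31*(15 - 5*144) = -31*(15 - 720) = -31*(-705) = 21855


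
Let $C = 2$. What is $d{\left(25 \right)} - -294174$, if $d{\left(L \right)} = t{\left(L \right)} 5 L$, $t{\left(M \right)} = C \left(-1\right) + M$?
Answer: $297049$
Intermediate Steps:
$t{\left(M \right)} = -2 + M$ ($t{\left(M \right)} = 2 \left(-1\right) + M = -2 + M$)
$d{\left(L \right)} = L \left(-10 + 5 L\right)$ ($d{\left(L \right)} = \left(-2 + L\right) 5 L = \left(-10 + 5 L\right) L = L \left(-10 + 5 L\right)$)
$d{\left(25 \right)} - -294174 = 5 \cdot 25 \left(-2 + 25\right) - -294174 = 5 \cdot 25 \cdot 23 + 294174 = 2875 + 294174 = 297049$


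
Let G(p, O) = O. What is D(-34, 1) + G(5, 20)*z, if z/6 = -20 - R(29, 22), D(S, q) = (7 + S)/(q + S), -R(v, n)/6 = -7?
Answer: -81831/11 ≈ -7439.2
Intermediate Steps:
R(v, n) = 42 (R(v, n) = -6*(-7) = 42)
D(S, q) = (7 + S)/(S + q)
z = -372 (z = 6*(-20 - 1*42) = 6*(-20 - 42) = 6*(-62) = -372)
D(-34, 1) + G(5, 20)*z = (7 - 34)/(-34 + 1) + 20*(-372) = -27/(-33) - 7440 = -1/33*(-27) - 7440 = 9/11 - 7440 = -81831/11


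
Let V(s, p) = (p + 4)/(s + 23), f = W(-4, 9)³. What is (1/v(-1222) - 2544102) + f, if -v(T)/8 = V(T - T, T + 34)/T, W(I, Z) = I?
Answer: -12049184229/4736 ≈ -2.5442e+6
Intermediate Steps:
f = -64 (f = (-4)³ = -64)
V(s, p) = (4 + p)/(23 + s)
v(T) = -8*(38/23 + T/23)/T (v(T) = -8*(4 + (T + 34))/(23 + (T - T))/T = -8*(4 + (34 + T))/(23 + 0)/T = -8*(38 + T)/23/T = -8*(38/23 + T/23)/T)
(1/v(-1222) - 2544102) + f = (1/((8/23)*(-38 - 1*(-1222))/(-1222)) - 2544102) - 64 = (1/((8/23)*(-1/1222)*(-38 + 1222)) - 2544102) - 64 = (1/((8/23)*(-1/1222)*1184) - 2544102) - 64 = (1/(-4736/14053) - 2544102) - 64 = (-14053/4736 - 2544102) - 64 = -12048881125/4736 - 64 = -12049184229/4736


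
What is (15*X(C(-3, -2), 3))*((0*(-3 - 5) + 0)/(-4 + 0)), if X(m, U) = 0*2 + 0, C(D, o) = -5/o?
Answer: 0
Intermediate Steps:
X(m, U) = 0 (X(m, U) = 0 + 0 = 0)
(15*X(C(-3, -2), 3))*((0*(-3 - 5) + 0)/(-4 + 0)) = (15*0)*((0*(-3 - 5) + 0)/(-4 + 0)) = 0*((0*(-8) + 0)/(-4)) = 0*((0 + 0)*(-¼)) = 0*(0*(-¼)) = 0*0 = 0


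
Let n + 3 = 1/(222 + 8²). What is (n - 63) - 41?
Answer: -30601/286 ≈ -107.00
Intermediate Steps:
n = -857/286 (n = -3 + 1/(222 + 8²) = -3 + 1/(222 + 64) = -3 + 1/286 = -857/286 ≈ -2.9965)
(n - 63) - 41 = (-857/286 - 63) - 41 = -18875/286 - 41 = -30601/286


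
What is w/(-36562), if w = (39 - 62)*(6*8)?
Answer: 552/18281 ≈ 0.030195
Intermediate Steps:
w = -1104 (w = -23*48 = -1104)
w/(-36562) = -1104/(-36562) = -1104*(-1/36562) = 552/18281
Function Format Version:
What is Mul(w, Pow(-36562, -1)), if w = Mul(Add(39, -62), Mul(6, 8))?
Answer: Rational(552, 18281) ≈ 0.030195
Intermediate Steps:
w = -1104 (w = Mul(-23, 48) = -1104)
Mul(w, Pow(-36562, -1)) = Mul(-1104, Pow(-36562, -1)) = Mul(-1104, Rational(-1, 36562)) = Rational(552, 18281)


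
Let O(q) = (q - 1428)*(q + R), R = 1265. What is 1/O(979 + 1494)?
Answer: 1/3906210 ≈ 2.5600e-7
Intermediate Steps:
O(q) = (-1428 + q)*(1265 + q) (O(q) = (q - 1428)*(q + 1265) = (-1428 + q)*(1265 + q))
1/O(979 + 1494) = 1/(-1806420 + (979 + 1494)**2 - 163*(979 + 1494)) = 1/(-1806420 + 2473**2 - 163*2473) = 1/(-1806420 + 6115729 - 403099) = 1/3906210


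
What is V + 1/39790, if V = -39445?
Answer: -1569516549/39790 ≈ -39445.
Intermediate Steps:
V + 1/39790 = -39445 + 1/39790 = -1569516549/39790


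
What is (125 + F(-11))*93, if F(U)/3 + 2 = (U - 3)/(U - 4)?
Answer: 56637/5 ≈ 11327.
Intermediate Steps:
F(U) = -6 + 3*(-3 + U)/(-4 + U) (F(U) = -6 + 3*((U - 3)/(U - 4)) = -6 + 3*((-3 + U)/(-4 + U)) = -6 + 3*(-3 + U)/(-4 + U))
(125 + F(-11))*93 = (125 + 3*(5 - 1*(-11))/(-4 - 11))*93 = (125 + 3*(5 + 11)/(-15))*93 = (125 + 3*(-1/15)*16)*93 = (125 - 16/5)*93 = (609/5)*93 = 56637/5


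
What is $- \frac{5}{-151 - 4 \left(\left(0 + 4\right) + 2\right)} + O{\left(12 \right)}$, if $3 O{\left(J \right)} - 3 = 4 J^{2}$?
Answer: $\frac{6756}{35} \approx 193.03$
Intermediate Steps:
$O{\left(J \right)} = 1 + \frac{4 J^{2}}{3}$
$- \frac{5}{-151 - 4 \left(\left(0 + 4\right) + 2\right)} + O{\left(12 \right)} = - \frac{5}{-151 - 4 \left(\left(0 + 4\right) + 2\right)} + \left(1 + \frac{4 \cdot 12^{2}}{3}\right) = - \frac{5}{-151 - 4 \left(4 + 2\right)} + \left(1 + \frac{4}{3} \cdot 144\right) = - \frac{5}{-151 - 24} + \left(1 + 192\right) = - \frac{5}{-151 - 24} + 193 = - \frac{5}{-175} + 193 = \left(-5\right) \left(- \frac{1}{175}\right) + 193 = \frac{1}{35} + 193 = \frac{6756}{35}$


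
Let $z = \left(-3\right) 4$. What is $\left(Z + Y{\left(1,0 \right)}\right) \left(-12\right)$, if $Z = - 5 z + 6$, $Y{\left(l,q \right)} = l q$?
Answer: $-792$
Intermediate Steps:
$z = -12$
$Z = 66$ ($Z = \left(-5\right) \left(-12\right) + 6 = 60 + 6 = 66$)
$\left(Z + Y{\left(1,0 \right)}\right) \left(-12\right) = \left(66 + 1 \cdot 0\right) \left(-12\right) = \left(66 + 0\right) \left(-12\right) = 66 \left(-12\right) = -792$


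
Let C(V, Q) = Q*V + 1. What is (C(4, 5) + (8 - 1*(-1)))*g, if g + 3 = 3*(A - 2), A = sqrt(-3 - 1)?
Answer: -270 + 180*I ≈ -270.0 + 180.0*I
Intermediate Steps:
A = 2*I (A = sqrt(-4) = 2*I ≈ 2.0*I)
C(V, Q) = 1 + Q*V
g = -9 + 6*I (g = -3 + 3*(2*I - 2) = -3 + 3*(-2 + 2*I) = -3 + (-6 + 6*I) = -9 + 6*I ≈ -9.0 + 6.0*I)
(C(4, 5) + (8 - 1*(-1)))*g = ((1 + 5*4) + (8 - 1*(-1)))*(-9 + 6*I) = ((1 + 20) + (8 + 1))*(-9 + 6*I) = (21 + 9)*(-9 + 6*I) = 30*(-9 + 6*I) = -270 + 180*I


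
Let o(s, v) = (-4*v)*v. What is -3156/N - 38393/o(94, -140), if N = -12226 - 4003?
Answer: 870510397/1272353600 ≈ 0.68417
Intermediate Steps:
N = -16229
o(s, v) = -4*v²
-3156/N - 38393/o(94, -140) = -3156/(-16229) - 38393/((-4*(-140)²)) = -3156*(-1/16229) - 38393/((-4*19600)) = 3156/16229 - 38393/(-78400) = 3156/16229 - 38393*(-1/78400) = 3156/16229 + 38393/78400 = 870510397/1272353600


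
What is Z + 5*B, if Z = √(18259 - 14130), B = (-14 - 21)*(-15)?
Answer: 2625 + √4129 ≈ 2689.3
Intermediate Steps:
B = 525 (B = -35*(-15) = 525)
Z = √4129 ≈ 64.257
Z + 5*B = √4129 + 5*525 = √4129 + 2625 = 2625 + √4129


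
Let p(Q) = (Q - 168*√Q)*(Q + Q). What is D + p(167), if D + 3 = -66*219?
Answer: 41321 - 56112*√167 ≈ -6.8381e+5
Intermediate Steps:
D = -14457 (D = -3 - 66*219 = -3 - 14454 = -14457)
p(Q) = 2*Q*(Q - 168*√Q) (p(Q) = (Q - 168*√Q)*(2*Q) = 2*Q*(Q - 168*√Q))
D + p(167) = -14457 + (-56112*√167 + 2*167²) = -14457 + (-56112*√167 + 2*27889) = -14457 + (-56112*√167 + 55778) = -14457 + (55778 - 56112*√167) = 41321 - 56112*√167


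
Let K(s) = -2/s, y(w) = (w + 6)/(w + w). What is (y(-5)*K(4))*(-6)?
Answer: -3/10 ≈ -0.30000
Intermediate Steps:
y(w) = (6 + w)/(2*w) (y(w) = (6 + w)/((2*w)) = (6 + w)*(1/(2*w)) = (6 + w)/(2*w))
(y(-5)*K(4))*(-6) = (((½)*(6 - 5)/(-5))*(-2/4))*(-6) = (((½)*(-⅕)*1)*(-2*¼))*(-6) = -⅒*(-½)*(-6) = (1/20)*(-6) = -3/10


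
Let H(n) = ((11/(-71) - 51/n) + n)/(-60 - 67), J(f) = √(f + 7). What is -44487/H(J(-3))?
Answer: -802278558/3359 ≈ -2.3884e+5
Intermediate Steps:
J(f) = √(7 + f)
H(n) = 11/9017 - n/127 + 51/(127*n) (H(n) = ((11*(-1/71) - 51/n) + n)/(-127) = ((-11/71 - 51/n) + n)*(-1/127) = (-11/71 + n - 51/n)*(-1/127) = 11/9017 - n/127 + 51/(127*n))
-44487/H(J(-3)) = -44487*9017*√(7 - 3)/(3621 - √(7 - 3)*(-11 + 71*√(7 - 3))) = -44487*18034/(3621 - √4*(-11 + 71*√4)) = -44487*18034/(3621 - 1*2*(-11 + 71*2)) = -44487*18034/(3621 - 1*2*(-11 + 142)) = -44487*18034/(3621 - 1*2*131) = -44487*18034/(3621 - 262) = -44487/((1/9017)*(½)*3359) = -44487/3359/18034 = -44487*18034/3359 = -802278558/3359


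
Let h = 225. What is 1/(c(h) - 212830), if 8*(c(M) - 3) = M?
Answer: -8/1702391 ≈ -4.6993e-6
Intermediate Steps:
c(M) = 3 + M/8
1/(c(h) - 212830) = 1/((3 + (⅛)*225) - 212830) = 1/((3 + 225/8) - 212830) = 1/(249/8 - 212830) = 1/(-1702391/8) = -8/1702391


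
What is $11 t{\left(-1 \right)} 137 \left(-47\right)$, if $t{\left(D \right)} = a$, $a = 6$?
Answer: $-424974$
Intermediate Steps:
$t{\left(D \right)} = 6$
$11 t{\left(-1 \right)} 137 \left(-47\right) = 11 \cdot 6 \cdot 137 \left(-47\right) = 66 \cdot 137 \left(-47\right) = 9042 \left(-47\right) = -424974$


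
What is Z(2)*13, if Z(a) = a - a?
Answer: 0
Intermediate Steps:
Z(a) = 0
Z(2)*13 = 0*13 = 0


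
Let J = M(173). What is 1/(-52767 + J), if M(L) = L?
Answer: -1/52594 ≈ -1.9014e-5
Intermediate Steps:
J = 173
1/(-52767 + J) = 1/(-52767 + 173) = 1/(-52594) = -1/52594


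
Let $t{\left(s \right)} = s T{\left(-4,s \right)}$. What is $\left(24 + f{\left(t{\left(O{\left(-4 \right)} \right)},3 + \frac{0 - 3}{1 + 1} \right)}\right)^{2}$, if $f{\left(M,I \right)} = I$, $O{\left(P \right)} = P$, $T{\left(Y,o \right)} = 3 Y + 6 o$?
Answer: $\frac{2601}{4} \approx 650.25$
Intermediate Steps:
$t{\left(s \right)} = s \left(-12 + 6 s\right)$ ($t{\left(s \right)} = s \left(3 \left(-4\right) + 6 s\right) = s \left(-12 + 6 s\right)$)
$\left(24 + f{\left(t{\left(O{\left(-4 \right)} \right)},3 + \frac{0 - 3}{1 + 1} \right)}\right)^{2} = \left(24 + \left(3 + \frac{0 - 3}{1 + 1}\right)\right)^{2} = \left(24 + \left(3 - \frac{3}{2}\right)\right)^{2} = \left(24 + \frac{3}{2}\right)^{2} = \left(\frac{51}{2}\right)^{2} = \frac{2601}{4}$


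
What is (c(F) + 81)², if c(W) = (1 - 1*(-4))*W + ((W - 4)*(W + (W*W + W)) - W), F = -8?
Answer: 277729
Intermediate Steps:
c(W) = 4*W + (-4 + W)*(W² + 2*W) (c(W) = (1 + 4)*W + ((-4 + W)*(W + (W² + W)) - W) = 5*W + ((-4 + W)*(W + (W + W²)) - W) = 5*W + ((-4 + W)*(W² + 2*W) - W) = 5*W + (-W + (-4 + W)*(W² + 2*W)) = 4*W + (-4 + W)*(W² + 2*W))
(c(F) + 81)² = (-8*(-4 + (-8)² - 2*(-8)) + 81)² = (-8*(-4 + 64 + 16) + 81)² = (-8*76 + 81)² = (-608 + 81)² = (-527)² = 277729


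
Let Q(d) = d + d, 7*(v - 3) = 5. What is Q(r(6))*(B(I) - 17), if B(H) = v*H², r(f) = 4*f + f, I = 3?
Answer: 6900/7 ≈ 985.71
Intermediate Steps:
v = 26/7 (v = 3 + (⅐)*5 = 3 + 5/7 = 26/7 ≈ 3.7143)
r(f) = 5*f
Q(d) = 2*d
B(H) = 26*H²/7
Q(r(6))*(B(I) - 17) = (2*(5*6))*((26/7)*3² - 17) = (2*30)*((26/7)*9 - 17) = 60*(234/7 - 17) = 60*(115/7) = 6900/7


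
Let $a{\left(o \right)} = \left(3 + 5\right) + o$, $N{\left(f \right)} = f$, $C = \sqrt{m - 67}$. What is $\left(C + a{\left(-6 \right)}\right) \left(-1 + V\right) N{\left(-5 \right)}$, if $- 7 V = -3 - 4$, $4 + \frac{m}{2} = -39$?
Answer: $0$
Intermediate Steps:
$m = -86$ ($m = -8 + 2 \left(-39\right) = -8 - 78 = -86$)
$V = 1$ ($V = - \frac{-3 - 4}{7} = \left(- \frac{1}{7}\right) \left(-7\right) = 1$)
$C = 3 i \sqrt{17}$ ($C = \sqrt{-86 - 67} = \sqrt{-153} = 3 i \sqrt{17} \approx 12.369 i$)
$a{\left(o \right)} = 8 + o$
$\left(C + a{\left(-6 \right)}\right) \left(-1 + V\right) N{\left(-5 \right)} = \left(3 i \sqrt{17} + \left(8 - 6\right)\right) \left(-1 + 1\right) \left(-5\right) = \left(3 i \sqrt{17} + 2\right) 0 \left(-5\right) = \left(2 + 3 i \sqrt{17}\right) 0 = 0$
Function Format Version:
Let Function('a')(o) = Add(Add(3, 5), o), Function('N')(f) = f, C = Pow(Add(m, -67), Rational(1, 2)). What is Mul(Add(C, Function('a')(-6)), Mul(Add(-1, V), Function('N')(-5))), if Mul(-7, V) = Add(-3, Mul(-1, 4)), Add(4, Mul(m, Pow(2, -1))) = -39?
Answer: 0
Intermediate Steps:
m = -86 (m = Add(-8, Mul(2, -39)) = Add(-8, -78) = -86)
V = 1 (V = Mul(Rational(-1, 7), Add(-3, Mul(-1, 4))) = Mul(Rational(-1, 7), Add(-3, -4)) = Mul(Rational(-1, 7), -7) = 1)
C = Mul(3, I, Pow(17, Rational(1, 2))) (C = Pow(Add(-86, -67), Rational(1, 2)) = Pow(-153, Rational(1, 2)) = Mul(3, I, Pow(17, Rational(1, 2))) ≈ Mul(12.369, I))
Function('a')(o) = Add(8, o)
Mul(Add(C, Function('a')(-6)), Mul(Add(-1, V), Function('N')(-5))) = Mul(Add(Mul(3, I, Pow(17, Rational(1, 2))), Add(8, -6)), Mul(Add(-1, 1), -5)) = Mul(Add(Mul(3, I, Pow(17, Rational(1, 2))), 2), Mul(0, -5)) = Mul(Add(2, Mul(3, I, Pow(17, Rational(1, 2)))), 0) = 0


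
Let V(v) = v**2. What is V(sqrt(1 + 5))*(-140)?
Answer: -840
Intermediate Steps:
V(sqrt(1 + 5))*(-140) = (sqrt(1 + 5))**2*(-140) = (sqrt(6))**2*(-140) = 6*(-140) = -840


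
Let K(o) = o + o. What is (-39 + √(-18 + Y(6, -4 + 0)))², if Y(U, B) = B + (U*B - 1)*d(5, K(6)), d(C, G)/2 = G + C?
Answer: 649 - 156*I*√218 ≈ 649.0 - 2303.3*I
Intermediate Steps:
K(o) = 2*o
d(C, G) = 2*C + 2*G (d(C, G) = 2*(G + C) = 2*(C + G) = 2*C + 2*G)
Y(U, B) = -34 + B + 34*B*U (Y(U, B) = B + (U*B - 1)*(2*5 + 2*(2*6)) = B + (B*U - 1)*(10 + 2*12) = B + (-1 + B*U)*(10 + 24) = B + (-1 + B*U)*34 = B + (-34 + 34*B*U) = -34 + B + 34*B*U)
(-39 + √(-18 + Y(6, -4 + 0)))² = (-39 + √(-18 + (-34 + (-4 + 0) + 34*(-4 + 0)*6)))² = (-39 + √(-18 + (-34 - 4 + 34*(-4)*6)))² = (-39 + √(-18 + (-34 - 4 - 816)))² = (-39 + √(-18 - 854))² = (-39 + √(-872))² = (-39 + 2*I*√218)²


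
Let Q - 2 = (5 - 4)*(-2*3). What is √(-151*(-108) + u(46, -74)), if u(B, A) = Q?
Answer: 4*√1019 ≈ 127.69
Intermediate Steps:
Q = -4 (Q = 2 + (5 - 4)*(-2*3) = 2 + 1*(-6) = 2 - 6 = -4)
u(B, A) = -4
√(-151*(-108) + u(46, -74)) = √(-151*(-108) - 4) = √(16308 - 4) = √16304 = 4*√1019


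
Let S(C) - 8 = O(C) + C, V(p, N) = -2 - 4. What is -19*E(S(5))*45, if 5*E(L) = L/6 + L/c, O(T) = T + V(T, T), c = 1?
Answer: -2394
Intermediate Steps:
V(p, N) = -6
O(T) = -6 + T (O(T) = T - 6 = -6 + T)
S(C) = 2 + 2*C (S(C) = 8 + ((-6 + C) + C) = 8 + (-6 + 2*C) = 2 + 2*C)
E(L) = 7*L/30 (E(L) = (L/6 + L/1)/5 = (L*(1/6) + L*1)/5 = (L/6 + L)/5 = (7*L/6)/5 = 7*L/30)
-19*E(S(5))*45 = -133*(2 + 2*5)/30*45 = -133*(2 + 10)/30*45 = -133*12/30*45 = -19*14/5*45 = -266/5*45 = -2394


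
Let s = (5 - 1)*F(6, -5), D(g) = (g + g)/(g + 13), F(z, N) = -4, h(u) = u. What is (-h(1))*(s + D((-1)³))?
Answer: 97/6 ≈ 16.167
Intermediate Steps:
D(g) = 2*g/(13 + g) (D(g) = (2*g)/(13 + g) = 2*g/(13 + g))
s = -16 (s = (5 - 1)*(-4) = 4*(-4) = -16)
(-h(1))*(s + D((-1)³)) = (-1*1)*(-16 + 2*(-1)³/(13 + (-1)³)) = -(-16 + 2*(-1)/(13 - 1)) = -(-16 + 2*(-1)/12) = -(-16 + 2*(-1)*(1/12)) = -(-16 - ⅙) = -1*(-97/6) = 97/6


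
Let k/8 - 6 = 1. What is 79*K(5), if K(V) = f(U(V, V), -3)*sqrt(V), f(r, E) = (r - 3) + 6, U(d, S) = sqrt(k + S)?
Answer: 79*sqrt(5)*(3 + sqrt(61)) ≈ 1909.6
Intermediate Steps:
k = 56 (k = 48 + 8*1 = 48 + 8 = 56)
U(d, S) = sqrt(56 + S)
f(r, E) = 3 + r (f(r, E) = (-3 + r) + 6 = 3 + r)
K(V) = sqrt(V)*(3 + sqrt(56 + V)) (K(V) = (3 + sqrt(56 + V))*sqrt(V) = sqrt(V)*(3 + sqrt(56 + V)))
79*K(5) = 79*(sqrt(5)*(3 + sqrt(56 + 5))) = 79*(sqrt(5)*(3 + sqrt(61))) = 79*sqrt(5)*(3 + sqrt(61))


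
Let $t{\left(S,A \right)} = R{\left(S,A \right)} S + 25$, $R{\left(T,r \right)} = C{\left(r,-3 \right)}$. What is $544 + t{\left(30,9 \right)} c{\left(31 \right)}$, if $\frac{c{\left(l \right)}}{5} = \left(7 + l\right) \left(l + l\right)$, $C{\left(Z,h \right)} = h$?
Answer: $-765156$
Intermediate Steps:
$c{\left(l \right)} = 10 l \left(7 + l\right)$ ($c{\left(l \right)} = 5 \left(7 + l\right) \left(l + l\right) = 5 \left(7 + l\right) 2 l = 5 \cdot 2 l \left(7 + l\right) = 10 l \left(7 + l\right)$)
$R{\left(T,r \right)} = -3$
$t{\left(S,A \right)} = 25 - 3 S$ ($t{\left(S,A \right)} = - 3 S + 25 = 25 - 3 S$)
$544 + t{\left(30,9 \right)} c{\left(31 \right)} = 544 + \left(25 - 90\right) 10 \cdot 31 \left(7 + 31\right) = 544 + \left(25 - 90\right) 10 \cdot 31 \cdot 38 = 544 - 765700 = -765156$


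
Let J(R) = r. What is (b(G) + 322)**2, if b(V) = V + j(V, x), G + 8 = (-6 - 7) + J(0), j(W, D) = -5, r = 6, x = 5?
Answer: 91204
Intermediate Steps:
J(R) = 6
G = -15 (G = -8 + ((-6 - 7) + 6) = -8 + (-13 + 6) = -8 - 7 = -15)
b(V) = -5 + V (b(V) = V - 5 = -5 + V)
(b(G) + 322)**2 = ((-5 - 15) + 322)**2 = (-20 + 322)**2 = 302**2 = 91204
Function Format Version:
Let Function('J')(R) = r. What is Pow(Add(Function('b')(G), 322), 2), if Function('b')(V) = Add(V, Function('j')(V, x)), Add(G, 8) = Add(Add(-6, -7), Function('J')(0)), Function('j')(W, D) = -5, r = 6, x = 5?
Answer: 91204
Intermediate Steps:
Function('J')(R) = 6
G = -15 (G = Add(-8, Add(Add(-6, -7), 6)) = Add(-8, Add(-13, 6)) = Add(-8, -7) = -15)
Function('b')(V) = Add(-5, V) (Function('b')(V) = Add(V, -5) = Add(-5, V))
Pow(Add(Function('b')(G), 322), 2) = Pow(Add(Add(-5, -15), 322), 2) = Pow(Add(-20, 322), 2) = Pow(302, 2) = 91204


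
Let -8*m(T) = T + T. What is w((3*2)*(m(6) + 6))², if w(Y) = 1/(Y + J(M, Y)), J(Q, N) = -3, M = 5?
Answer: 1/576 ≈ 0.0017361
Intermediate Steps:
m(T) = -T/4 (m(T) = -(T + T)/8 = -T/4)
w(Y) = 1/(-3 + Y) (w(Y) = 1/(Y - 3) = 1/(-3 + Y))
w((3*2)*(m(6) + 6))² = (1/(-3 + (3*2)*(-¼*6 + 6)))² = (1/(-3 + 6*(-3/2 + 6)))² = (1/(-3 + 6*(9/2)))² = (1/(-3 + 27))² = (1/24)² = 1/576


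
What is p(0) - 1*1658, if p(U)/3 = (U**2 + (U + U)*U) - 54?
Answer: -1820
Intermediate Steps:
p(U) = -162 + 9*U**2 (p(U) = 3*((U**2 + (U + U)*U) - 54) = 3*((U**2 + (2*U)*U) - 54) = 3*((U**2 + 2*U**2) - 54) = 3*(3*U**2 - 54) = 3*(-54 + 3*U**2) = -162 + 9*U**2)
p(0) - 1*1658 = (-162 + 9*0**2) - 1*1658 = (-162 + 9*0) - 1658 = (-162 + 0) - 1658 = -162 - 1658 = -1820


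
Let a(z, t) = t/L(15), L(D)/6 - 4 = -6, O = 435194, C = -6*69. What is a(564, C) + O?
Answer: 870457/2 ≈ 4.3523e+5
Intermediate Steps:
C = -414
L(D) = -12 (L(D) = 24 + 6*(-6) = 24 - 36 = -12)
a(z, t) = -t/12 (a(z, t) = t/(-12) = t*(-1/12) = -t/12)
a(564, C) + O = -1/12*(-414) + 435194 = 69/2 + 435194 = 870457/2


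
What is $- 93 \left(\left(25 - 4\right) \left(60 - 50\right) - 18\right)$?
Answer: $-17856$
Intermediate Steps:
$- 93 \left(\left(25 - 4\right) \left(60 - 50\right) - 18\right) = - 93 \left(21 \cdot 10 - 18\right) = - 93 \left(210 - 18\right) = \left(-93\right) 192 = -17856$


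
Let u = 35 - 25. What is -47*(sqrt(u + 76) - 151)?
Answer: 7097 - 47*sqrt(86) ≈ 6661.1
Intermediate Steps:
u = 10
-47*(sqrt(u + 76) - 151) = -47*(sqrt(10 + 76) - 151) = -47*(sqrt(86) - 151) = -47*(-151 + sqrt(86)) = 7097 - 47*sqrt(86)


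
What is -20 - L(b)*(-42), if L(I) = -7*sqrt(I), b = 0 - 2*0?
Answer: -20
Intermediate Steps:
b = 0 (b = 0 + 0 = 0)
-20 - L(b)*(-42) = -20 - (-7)*sqrt(0)*(-42) = -20 - (-7)*0*(-42) = -20 - 1*0*(-42) = -20 + 0*(-42) = -20 + 0 = -20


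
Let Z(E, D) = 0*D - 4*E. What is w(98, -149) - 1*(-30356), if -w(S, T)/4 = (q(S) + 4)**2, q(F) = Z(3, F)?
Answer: 30100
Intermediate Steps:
Z(E, D) = -4*E (Z(E, D) = 0 - 4*E = -4*E)
q(F) = -12 (q(F) = -4*3 = -12)
w(S, T) = -256 (w(S, T) = -4*(-12 + 4)**2 = -4*(-8)**2 = -4*64 = -256)
w(98, -149) - 1*(-30356) = -256 - 1*(-30356) = -256 + 30356 = 30100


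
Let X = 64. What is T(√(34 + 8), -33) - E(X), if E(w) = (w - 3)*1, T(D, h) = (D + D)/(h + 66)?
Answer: -61 + 2*√42/33 ≈ -60.607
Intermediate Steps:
T(D, h) = 2*D/(66 + h) (T(D, h) = (2*D)/(66 + h) = 2*D/(66 + h))
E(w) = -3 + w (E(w) = (-3 + w)*1 = -3 + w)
T(√(34 + 8), -33) - E(X) = 2*√(34 + 8)/(66 - 33) - (-3 + 64) = 2*√42/33 - 1*61 = 2*√42*(1/33) - 61 = 2*√42/33 - 61 = -61 + 2*√42/33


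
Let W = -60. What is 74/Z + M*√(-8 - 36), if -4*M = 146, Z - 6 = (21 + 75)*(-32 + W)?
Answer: -37/4413 - 73*I*√11 ≈ -0.0083843 - 242.11*I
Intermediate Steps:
Z = -8826 (Z = 6 + (21 + 75)*(-32 - 60) = 6 + 96*(-92) = 6 - 8832 = -8826)
M = -73/2 (M = -¼*146 = -73/2 ≈ -36.500)
74/Z + M*√(-8 - 36) = 74/(-8826) - 73*√(-8 - 36)/2 = 74*(-1/8826) - 73*I*√11 = -37/4413 - 73*I*√11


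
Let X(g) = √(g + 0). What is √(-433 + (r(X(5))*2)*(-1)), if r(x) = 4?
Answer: 21*I ≈ 21.0*I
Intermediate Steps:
X(g) = √g
√(-433 + (r(X(5))*2)*(-1)) = √(-433 + (4*2)*(-1)) = √(-433 + 8*(-1)) = √(-433 - 8) = √(-441) = 21*I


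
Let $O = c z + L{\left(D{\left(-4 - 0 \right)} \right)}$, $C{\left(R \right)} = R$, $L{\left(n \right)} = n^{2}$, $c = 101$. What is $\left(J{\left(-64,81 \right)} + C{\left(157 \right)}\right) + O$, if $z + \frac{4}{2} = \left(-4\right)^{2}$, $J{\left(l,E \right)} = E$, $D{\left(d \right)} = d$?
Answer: $1668$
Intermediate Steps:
$z = 14$ ($z = -2 + \left(-4\right)^{2} = -2 + 16 = 14$)
$O = 1430$ ($O = 101 \cdot 14 + \left(-4 - 0\right)^{2} = 1414 + \left(-4 + 0\right)^{2} = 1414 + \left(-4\right)^{2} = 1414 + 16 = 1430$)
$\left(J{\left(-64,81 \right)} + C{\left(157 \right)}\right) + O = \left(81 + 157\right) + 1430 = 238 + 1430 = 1668$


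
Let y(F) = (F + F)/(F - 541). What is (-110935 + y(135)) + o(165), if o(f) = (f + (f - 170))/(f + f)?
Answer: -743154772/6699 ≈ -1.1094e+5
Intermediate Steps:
o(f) = (-170 + 2*f)/(2*f) (o(f) = (f + (-170 + f))/((2*f)) = (-170 + 2*f)*(1/(2*f)) = (-170 + 2*f)/(2*f))
y(F) = 2*F/(-541 + F) (y(F) = (2*F)/(-541 + F) = 2*F/(-541 + F))
(-110935 + y(135)) + o(165) = (-110935 + 2*135/(-541 + 135)) + (-85 + 165)/165 = (-110935 + 2*135/(-406)) + (1/165)*80 = (-110935 + 2*135*(-1/406)) + 16/33 = (-110935 - 135/203) + 16/33 = -22519940/203 + 16/33 = -743154772/6699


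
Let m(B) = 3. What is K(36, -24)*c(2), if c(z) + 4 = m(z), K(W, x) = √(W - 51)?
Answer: -I*√15 ≈ -3.873*I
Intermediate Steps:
K(W, x) = √(-51 + W)
c(z) = -1 (c(z) = -4 + 3 = -1)
K(36, -24)*c(2) = √(-51 + 36)*(-1) = √(-15)*(-1) = (I*√15)*(-1) = -I*√15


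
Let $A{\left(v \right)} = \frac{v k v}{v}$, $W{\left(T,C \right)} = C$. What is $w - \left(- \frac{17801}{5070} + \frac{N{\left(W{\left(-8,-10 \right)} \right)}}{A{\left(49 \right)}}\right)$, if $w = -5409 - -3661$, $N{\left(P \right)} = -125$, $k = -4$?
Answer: $- \frac{867083657}{496860} \approx -1745.1$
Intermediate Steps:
$w = -1748$ ($w = -5409 + 3661 = -1748$)
$A{\left(v \right)} = - 4 v$ ($A{\left(v \right)} = \frac{v \left(-4\right) v}{v} = \frac{- 4 v v}{v} = \frac{\left(-4\right) v^{2}}{v} = - 4 v$)
$w - \left(- \frac{17801}{5070} + \frac{N{\left(W{\left(-8,-10 \right)} \right)}}{A{\left(49 \right)}}\right) = -1748 - \left(- \frac{17801}{5070} - \frac{125}{\left(-4\right) 49}\right) = -1748 - \left(\left(-17801\right) \frac{1}{5070} - \frac{125}{-196}\right) = -1748 - \left(- \frac{17801}{5070} - - \frac{125}{196}\right) = -1748 - \left(- \frac{17801}{5070} + \frac{125}{196}\right) = -1748 - - \frac{1427623}{496860} = -1748 + \frac{1427623}{496860} = - \frac{867083657}{496860}$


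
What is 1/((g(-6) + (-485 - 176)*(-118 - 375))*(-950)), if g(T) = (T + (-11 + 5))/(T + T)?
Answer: -1/309580300 ≈ -3.2302e-9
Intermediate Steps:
g(T) = (-6 + T)/(2*T) (g(T) = (T - 6)/((2*T)) = (-6 + T)*(1/(2*T)) = (-6 + T)/(2*T))
1/((g(-6) + (-485 - 176)*(-118 - 375))*(-950)) = 1/(((½)*(-6 - 6)/(-6) + (-485 - 176)*(-118 - 375))*(-950)) = -1/950/((½)*(-⅙)*(-12) - 661*(-493)) = -1/950/(1 + 325873) = -1/950/325874 = (1/325874)*(-1/950) = -1/309580300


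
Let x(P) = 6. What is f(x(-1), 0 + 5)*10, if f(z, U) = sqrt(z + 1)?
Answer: 10*sqrt(7) ≈ 26.458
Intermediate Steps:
f(z, U) = sqrt(1 + z)
f(x(-1), 0 + 5)*10 = sqrt(1 + 6)*10 = sqrt(7)*10 = 10*sqrt(7)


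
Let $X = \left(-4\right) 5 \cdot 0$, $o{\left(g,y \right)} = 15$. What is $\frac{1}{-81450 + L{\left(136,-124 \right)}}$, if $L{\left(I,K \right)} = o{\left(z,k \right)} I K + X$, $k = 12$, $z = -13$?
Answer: $- \frac{1}{334410} \approx -2.9903 \cdot 10^{-6}$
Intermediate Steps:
$X = 0$ ($X = \left(-20\right) 0 = 0$)
$L{\left(I,K \right)} = 15 I K$ ($L{\left(I,K \right)} = 15 I K + 0 = 15 I K$)
$\frac{1}{-81450 + L{\left(136,-124 \right)}} = \frac{1}{-81450 + 15 \cdot 136 \left(-124\right)} = \frac{1}{-81450 - 252960} = \frac{1}{-334410} = - \frac{1}{334410}$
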